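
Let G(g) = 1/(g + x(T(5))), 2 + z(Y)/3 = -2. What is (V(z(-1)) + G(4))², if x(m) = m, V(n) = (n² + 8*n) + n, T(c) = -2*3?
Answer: 5041/4 ≈ 1260.3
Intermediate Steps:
z(Y) = -12 (z(Y) = -6 + 3*(-2) = -6 - 6 = -12)
T(c) = -6
V(n) = n² + 9*n
G(g) = 1/(-6 + g) (G(g) = 1/(g - 6) = 1/(-6 + g))
(V(z(-1)) + G(4))² = (-12*(9 - 12) + 1/(-6 + 4))² = (-12*(-3) + 1/(-2))² = (36 - ½)² = (71/2)² = 5041/4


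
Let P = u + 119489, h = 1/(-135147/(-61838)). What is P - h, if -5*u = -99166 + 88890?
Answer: 82131360797/675735 ≈ 1.2154e+5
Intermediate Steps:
u = 10276/5 (u = -(-99166 + 88890)/5 = -⅕*(-10276) = 10276/5 ≈ 2055.2)
h = 61838/135147 (h = 1/(-135147*(-1/61838)) = 1/(135147/61838) = 61838/135147 ≈ 0.45756)
P = 607721/5 (P = 10276/5 + 119489 = 607721/5 ≈ 1.2154e+5)
P - h = 607721/5 - 1*61838/135147 = 607721/5 - 61838/135147 = 82131360797/675735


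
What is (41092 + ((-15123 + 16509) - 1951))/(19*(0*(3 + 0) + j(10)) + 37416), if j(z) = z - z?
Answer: 13509/12472 ≈ 1.0831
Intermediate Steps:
j(z) = 0
(41092 + ((-15123 + 16509) - 1951))/(19*(0*(3 + 0) + j(10)) + 37416) = (41092 + ((-15123 + 16509) - 1951))/(19*(0*(3 + 0) + 0) + 37416) = (41092 + (1386 - 1951))/(19*(0*3 + 0) + 37416) = (41092 - 565)/(19*(0 + 0) + 37416) = 40527/(19*0 + 37416) = 40527/(0 + 37416) = 40527/37416 = 40527*(1/37416) = 13509/12472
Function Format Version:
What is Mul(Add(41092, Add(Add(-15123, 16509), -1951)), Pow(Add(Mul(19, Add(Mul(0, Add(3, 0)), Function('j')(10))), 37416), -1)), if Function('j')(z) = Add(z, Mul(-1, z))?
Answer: Rational(13509, 12472) ≈ 1.0831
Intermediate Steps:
Function('j')(z) = 0
Mul(Add(41092, Add(Add(-15123, 16509), -1951)), Pow(Add(Mul(19, Add(Mul(0, Add(3, 0)), Function('j')(10))), 37416), -1)) = Mul(Add(41092, Add(Add(-15123, 16509), -1951)), Pow(Add(Mul(19, Add(Mul(0, Add(3, 0)), 0)), 37416), -1)) = Mul(Add(41092, Add(1386, -1951)), Pow(Add(Mul(19, Add(Mul(0, 3), 0)), 37416), -1)) = Mul(Add(41092, -565), Pow(Add(Mul(19, Add(0, 0)), 37416), -1)) = Mul(40527, Pow(Add(Mul(19, 0), 37416), -1)) = Mul(40527, Pow(Add(0, 37416), -1)) = Mul(40527, Pow(37416, -1)) = Mul(40527, Rational(1, 37416)) = Rational(13509, 12472)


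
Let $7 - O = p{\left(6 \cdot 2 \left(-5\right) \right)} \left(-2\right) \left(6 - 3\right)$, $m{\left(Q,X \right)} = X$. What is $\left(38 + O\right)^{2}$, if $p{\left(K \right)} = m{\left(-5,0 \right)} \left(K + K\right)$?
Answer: $2025$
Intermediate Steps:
$p{\left(K \right)} = 0$ ($p{\left(K \right)} = 0 \left(K + K\right) = 0 \cdot 2 K = 0$)
$O = 7$ ($O = 7 - 0 \left(-2\right) \left(6 - 3\right) = 7 - 0 \cdot 3 = 7 - 0 = 7 + 0 = 7$)
$\left(38 + O\right)^{2} = \left(38 + 7\right)^{2} = 45^{2} = 2025$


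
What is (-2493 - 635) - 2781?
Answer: -5909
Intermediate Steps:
(-2493 - 635) - 2781 = -3128 - 2781 = -5909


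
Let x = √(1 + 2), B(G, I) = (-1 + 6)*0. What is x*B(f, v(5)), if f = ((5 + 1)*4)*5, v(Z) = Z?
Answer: 0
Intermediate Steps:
f = 120 (f = (6*4)*5 = 24*5 = 120)
B(G, I) = 0 (B(G, I) = 5*0 = 0)
x = √3 ≈ 1.7320
x*B(f, v(5)) = √3*0 = 0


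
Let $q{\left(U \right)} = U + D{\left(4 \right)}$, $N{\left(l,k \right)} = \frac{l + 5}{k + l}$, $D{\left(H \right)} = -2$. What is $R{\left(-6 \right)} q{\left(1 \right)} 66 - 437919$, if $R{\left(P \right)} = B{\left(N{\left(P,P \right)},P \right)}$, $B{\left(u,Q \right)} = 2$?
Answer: $-438051$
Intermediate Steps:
$N{\left(l,k \right)} = \frac{5 + l}{k + l}$
$R{\left(P \right)} = 2$
$q{\left(U \right)} = -2 + U$ ($q{\left(U \right)} = U - 2 = -2 + U$)
$R{\left(-6 \right)} q{\left(1 \right)} 66 - 437919 = 2 \left(-2 + 1\right) 66 - 437919 = 2 \left(-1\right) 66 - 437919 = \left(-2\right) 66 - 437919 = -132 - 437919 = -438051$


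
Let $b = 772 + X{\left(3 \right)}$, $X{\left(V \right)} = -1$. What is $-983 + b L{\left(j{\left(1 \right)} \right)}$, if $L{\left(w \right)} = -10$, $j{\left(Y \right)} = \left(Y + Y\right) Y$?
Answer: $-8693$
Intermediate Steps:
$j{\left(Y \right)} = 2 Y^{2}$ ($j{\left(Y \right)} = 2 Y Y = 2 Y^{2}$)
$b = 771$ ($b = 772 - 1 = 771$)
$-983 + b L{\left(j{\left(1 \right)} \right)} = -983 + 771 \left(-10\right) = -983 - 7710 = -8693$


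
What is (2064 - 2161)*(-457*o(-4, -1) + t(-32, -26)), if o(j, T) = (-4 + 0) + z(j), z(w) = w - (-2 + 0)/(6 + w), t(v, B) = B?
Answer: -307781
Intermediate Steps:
z(w) = w + 2/(6 + w) (z(w) = w - (-2)/(6 + w) = w + 2/(6 + w))
o(j, T) = -4 + (2 + j² + 6*j)/(6 + j) (o(j, T) = (-4 + 0) + (2 + j² + 6*j)/(6 + j) = -4 + (2 + j² + 6*j)/(6 + j))
(2064 - 2161)*(-457*o(-4, -1) + t(-32, -26)) = (2064 - 2161)*(-457*(-22 + (-4)² + 2*(-4))/(6 - 4) - 26) = -97*(-457*(-22 + 16 - 8)/2 - 26) = -97*(-457*(-14)/2 - 26) = -97*(-457*(-7) - 26) = -97*(3199 - 26) = -97*3173 = -307781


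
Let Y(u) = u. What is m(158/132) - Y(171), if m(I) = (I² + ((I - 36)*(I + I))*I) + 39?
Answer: -8276090/35937 ≈ -230.29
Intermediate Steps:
m(I) = 39 + I² + 2*I²*(-36 + I) (m(I) = (I² + ((-36 + I)*(2*I))*I) + 39 = (I² + (2*I*(-36 + I))*I) + 39 = (I² + 2*I²*(-36 + I)) + 39 = 39 + I² + 2*I²*(-36 + I))
m(158/132) - Y(171) = (39 - 71*(158/132)² + 2*(158/132)³) - 1*171 = (39 - 71*(158*(1/132))² + 2*(158*(1/132))³) - 171 = (39 - 71*(79/66)² + 2*(79/66)³) - 171 = (39 - 71*6241/4356 + 2*(493039/287496)) - 171 = (39 - 443111/4356 + 493039/143748) - 171 = -2130863/35937 - 171 = -8276090/35937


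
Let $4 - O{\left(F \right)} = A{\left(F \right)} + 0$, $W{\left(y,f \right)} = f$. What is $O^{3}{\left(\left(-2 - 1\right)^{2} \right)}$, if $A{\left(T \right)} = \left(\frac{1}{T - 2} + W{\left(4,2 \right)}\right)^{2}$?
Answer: $- \frac{24389}{117649} \approx -0.2073$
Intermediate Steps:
$A{\left(T \right)} = \left(2 + \frac{1}{-2 + T}\right)^{2}$ ($A{\left(T \right)} = \left(\frac{1}{T - 2} + 2\right)^{2} = \left(\frac{1}{-2 + T} + 2\right)^{2} = \left(2 + \frac{1}{-2 + T}\right)^{2}$)
$O{\left(F \right)} = 4 - \frac{\left(-3 + 2 F\right)^{2}}{\left(-2 + F\right)^{2}}$ ($O{\left(F \right)} = 4 - \left(\frac{\left(-3 + 2 F\right)^{2}}{\left(-2 + F\right)^{2}} + 0\right) = 4 - \frac{\left(-3 + 2 F\right)^{2}}{\left(-2 + F\right)^{2}}$)
$O^{3}{\left(\left(-2 - 1\right)^{2} \right)} = \left(\frac{7 - 4 \left(-2 - 1\right)^{2}}{4 + \left(\left(-2 - 1\right)^{2}\right)^{2} - 4 \left(-2 - 1\right)^{2}}\right)^{3} = \left(\frac{7 - 4 \left(-3\right)^{2}}{4 + \left(\left(-3\right)^{2}\right)^{2} - 4 \left(-3\right)^{2}}\right)^{3} = \left(\frac{7 - 36}{4 + 9^{2} - 36}\right)^{3} = \left(\frac{7 - 36}{4 + 81 - 36}\right)^{3} = \left(\frac{1}{49} \left(-29\right)\right)^{3} = \left(- \frac{29}{49}\right)^{3} = - \frac{24389}{117649}$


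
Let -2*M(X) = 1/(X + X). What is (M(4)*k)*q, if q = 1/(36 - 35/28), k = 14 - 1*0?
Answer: -7/278 ≈ -0.025180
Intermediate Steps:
M(X) = -1/(4*X) (M(X) = -1/(2*(X + X)) = -1/(2*X)/2 = -1/(4*X))
k = 14 (k = 14 + 0 = 14)
q = 4/139 (q = 1/(36 - 35*1/28) = 1/(36 - 5/4) = 1/(139/4) = 4/139 ≈ 0.028777)
(M(4)*k)*q = (-¼/4*14)*(4/139) = (-¼*¼*14)*(4/139) = -1/16*14*(4/139) = -7/8*4/139 = -7/278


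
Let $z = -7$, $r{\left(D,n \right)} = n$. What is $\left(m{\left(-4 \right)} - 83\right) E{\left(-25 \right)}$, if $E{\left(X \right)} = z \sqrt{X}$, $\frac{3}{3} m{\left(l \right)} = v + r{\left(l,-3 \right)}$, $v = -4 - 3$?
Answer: $3255 i \approx 3255.0 i$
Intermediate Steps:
$v = -7$
$m{\left(l \right)} = -10$ ($m{\left(l \right)} = -7 - 3 = -10$)
$E{\left(X \right)} = - 7 \sqrt{X}$
$\left(m{\left(-4 \right)} - 83\right) E{\left(-25 \right)} = \left(-10 - 83\right) \left(- 7 \sqrt{-25}\right) = - 93 \left(- 7 \cdot 5 i\right) = - 93 \left(- 35 i\right) = 3255 i$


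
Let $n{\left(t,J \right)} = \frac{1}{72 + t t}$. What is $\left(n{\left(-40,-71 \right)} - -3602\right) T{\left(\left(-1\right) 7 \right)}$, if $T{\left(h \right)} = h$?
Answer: $- \frac{42157815}{1672} \approx -25214.0$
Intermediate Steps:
$n{\left(t,J \right)} = \frac{1}{72 + t^{2}}$
$\left(n{\left(-40,-71 \right)} - -3602\right) T{\left(\left(-1\right) 7 \right)} = \left(\frac{1}{72 + \left(-40\right)^{2}} - -3602\right) \left(\left(-1\right) 7\right) = \left(\frac{1}{72 + 1600} + 3602\right) \left(-7\right) = \left(\frac{1}{1672} + 3602\right) \left(-7\right) = \frac{6022545}{1672} \left(-7\right) = - \frac{42157815}{1672}$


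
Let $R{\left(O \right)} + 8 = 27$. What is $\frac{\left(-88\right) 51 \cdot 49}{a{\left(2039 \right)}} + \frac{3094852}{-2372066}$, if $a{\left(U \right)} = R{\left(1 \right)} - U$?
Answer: $\frac{64424272144}{598946665} \approx 107.56$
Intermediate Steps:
$R{\left(O \right)} = 19$ ($R{\left(O \right)} = -8 + 27 = 19$)
$a{\left(U \right)} = 19 - U$
$\frac{\left(-88\right) 51 \cdot 49}{a{\left(2039 \right)}} + \frac{3094852}{-2372066} = \frac{\left(-88\right) 51 \cdot 49}{19 - 2039} + \frac{3094852}{-2372066} = \frac{\left(-4488\right) 49}{19 - 2039} + 3094852 \left(- \frac{1}{2372066}\right) = - \frac{219912}{-2020} - \frac{1547426}{1186033} = \left(-219912\right) \left(- \frac{1}{2020}\right) - \frac{1547426}{1186033} = \frac{54978}{505} - \frac{1547426}{1186033} = \frac{64424272144}{598946665}$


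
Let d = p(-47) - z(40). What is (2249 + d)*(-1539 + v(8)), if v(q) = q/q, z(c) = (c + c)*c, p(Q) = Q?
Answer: 1534924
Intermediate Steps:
z(c) = 2*c² (z(c) = (2*c)*c = 2*c²)
d = -3247 (d = -47 - 2*40² = -47 - 2*1600 = -47 - 1*3200 = -47 - 3200 = -3247)
v(q) = 1
(2249 + d)*(-1539 + v(8)) = (2249 - 3247)*(-1539 + 1) = -998*(-1538) = 1534924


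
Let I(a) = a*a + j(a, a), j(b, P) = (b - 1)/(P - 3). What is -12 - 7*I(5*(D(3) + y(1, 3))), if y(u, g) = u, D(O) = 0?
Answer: -201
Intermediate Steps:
j(b, P) = (-1 + b)/(-3 + P)
I(a) = a**2 + (-1 + a)/(-3 + a) (I(a) = a*a + (-1 + a)/(-3 + a) = a**2 + (-1 + a)/(-3 + a))
-12 - 7*I(5*(D(3) + y(1, 3))) = -12 - 7*(-1 + 5*(0 + 1) + (5*(0 + 1))**2*(-3 + 5*(0 + 1)))/(-3 + 5*(0 + 1)) = -12 - 7*(-1 + 5*1 + (5*1)**2*(-3 + 5*1))/(-3 + 5*1) = -12 - 7*(-1 + 5 + 5**2*(-3 + 5))/(-3 + 5) = -12 - 7*(-1 + 5 + 25*2)/2 = -12 - 7*(-1 + 5 + 50)/2 = -12 - 7*54/2 = -12 - 7*27 = -12 - 189 = -201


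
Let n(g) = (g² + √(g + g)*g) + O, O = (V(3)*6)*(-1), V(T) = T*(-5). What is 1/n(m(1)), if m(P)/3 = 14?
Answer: 103/182730 - 7*√21/274095 ≈ 0.00044664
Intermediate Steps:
V(T) = -5*T
m(P) = 42 (m(P) = 3*14 = 42)
O = 90 (O = (-5*3*6)*(-1) = -15*6*(-1) = -90*(-1) = 90)
n(g) = 90 + g² + √2*g^(3/2) (n(g) = (g² + √(g + g)*g) + 90 = (g² + √(2*g)*g) + 90 = (g² + (√2*√g)*g) + 90 = (g² + √2*g^(3/2)) + 90 = 90 + g² + √2*g^(3/2))
1/n(m(1)) = 1/(90 + 42² + √2*42^(3/2)) = 1/(90 + 1764 + √2*(42*√42)) = 1/(90 + 1764 + 84*√21) = 1/(1854 + 84*√21)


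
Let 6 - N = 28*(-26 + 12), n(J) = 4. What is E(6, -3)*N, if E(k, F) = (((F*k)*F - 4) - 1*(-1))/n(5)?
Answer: 10149/2 ≈ 5074.5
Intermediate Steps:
N = 398 (N = 6 - 28*(-26 + 12) = 6 - 28*(-14) = 6 - 1*(-392) = 6 + 392 = 398)
E(k, F) = -¾ + k*F²/4 (E(k, F) = (((F*k)*F - 4) - 1*(-1))/4 = ((k*F² - 4) + 1)*(¼) = ((-4 + k*F²) + 1)*(¼) = (-3 + k*F²)*(¼) = -¾ + k*F²/4)
E(6, -3)*N = (-¾ + (¼)*6*(-3)²)*398 = (-¾ + (¼)*6*9)*398 = (-¾ + 27/2)*398 = (51/4)*398 = 10149/2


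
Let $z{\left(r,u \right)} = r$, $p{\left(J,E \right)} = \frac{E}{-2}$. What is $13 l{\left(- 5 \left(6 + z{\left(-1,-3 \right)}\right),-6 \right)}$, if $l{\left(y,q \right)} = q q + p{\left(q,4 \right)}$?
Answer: $442$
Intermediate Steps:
$p{\left(J,E \right)} = - \frac{E}{2}$ ($p{\left(J,E \right)} = E \left(- \frac{1}{2}\right) = - \frac{E}{2}$)
$l{\left(y,q \right)} = -2 + q^{2}$ ($l{\left(y,q \right)} = q q - 2 = q^{2} - 2 = -2 + q^{2}$)
$13 l{\left(- 5 \left(6 + z{\left(-1,-3 \right)}\right),-6 \right)} = 13 \left(-2 + \left(-6\right)^{2}\right) = 13 \left(-2 + 36\right) = 13 \cdot 34 = 442$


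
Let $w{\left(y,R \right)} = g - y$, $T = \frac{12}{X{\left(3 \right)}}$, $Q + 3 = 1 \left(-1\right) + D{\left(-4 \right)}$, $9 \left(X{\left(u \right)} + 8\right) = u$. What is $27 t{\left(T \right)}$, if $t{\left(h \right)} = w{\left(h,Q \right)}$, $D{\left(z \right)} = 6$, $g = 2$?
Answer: $\frac{2214}{23} \approx 96.261$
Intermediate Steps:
$X{\left(u \right)} = -8 + \frac{u}{9}$
$Q = 2$ ($Q = -3 + \left(1 \left(-1\right) + 6\right) = -3 + \left(-1 + 6\right) = -3 + 5 = 2$)
$T = - \frac{36}{23}$ ($T = \frac{12}{-8 + \frac{1}{9} \cdot 3} = \frac{12}{-8 + \frac{1}{3}} = \frac{12}{- \frac{23}{3}} = 12 \left(- \frac{3}{23}\right) = - \frac{36}{23} \approx -1.5652$)
$w{\left(y,R \right)} = 2 - y$
$t{\left(h \right)} = 2 - h$
$27 t{\left(T \right)} = 27 \left(2 - - \frac{36}{23}\right) = 27 \left(2 + \frac{36}{23}\right) = 27 \cdot \frac{82}{23} = \frac{2214}{23}$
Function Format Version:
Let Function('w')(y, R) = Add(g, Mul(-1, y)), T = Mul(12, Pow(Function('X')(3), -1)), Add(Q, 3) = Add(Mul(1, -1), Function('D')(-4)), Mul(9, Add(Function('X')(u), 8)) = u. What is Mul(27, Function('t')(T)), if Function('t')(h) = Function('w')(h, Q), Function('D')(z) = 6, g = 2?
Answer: Rational(2214, 23) ≈ 96.261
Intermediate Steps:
Function('X')(u) = Add(-8, Mul(Rational(1, 9), u))
Q = 2 (Q = Add(-3, Add(Mul(1, -1), 6)) = Add(-3, Add(-1, 6)) = Add(-3, 5) = 2)
T = Rational(-36, 23) (T = Mul(12, Pow(Add(-8, Mul(Rational(1, 9), 3)), -1)) = Mul(12, Pow(Add(-8, Rational(1, 3)), -1)) = Mul(12, Pow(Rational(-23, 3), -1)) = Mul(12, Rational(-3, 23)) = Rational(-36, 23) ≈ -1.5652)
Function('w')(y, R) = Add(2, Mul(-1, y))
Function('t')(h) = Add(2, Mul(-1, h))
Mul(27, Function('t')(T)) = Mul(27, Add(2, Mul(-1, Rational(-36, 23)))) = Mul(27, Add(2, Rational(36, 23))) = Mul(27, Rational(82, 23)) = Rational(2214, 23)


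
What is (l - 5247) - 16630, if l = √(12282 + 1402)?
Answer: -21877 + 2*√3421 ≈ -21760.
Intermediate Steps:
l = 2*√3421 (l = √13684 = 2*√3421 ≈ 116.98)
(l - 5247) - 16630 = (2*√3421 - 5247) - 16630 = (-5247 + 2*√3421) - 16630 = -21877 + 2*√3421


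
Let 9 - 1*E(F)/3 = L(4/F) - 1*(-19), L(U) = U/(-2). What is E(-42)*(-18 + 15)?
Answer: 633/7 ≈ 90.429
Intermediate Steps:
L(U) = -U/2 (L(U) = U*(-½) = -U/2)
E(F) = -30 + 6/F (E(F) = 27 - 3*(-2/F - 1*(-19)) = 27 - 3*(-2/F + 19) = 27 - 3*(19 - 2/F) = 27 + (-57 + 6/F) = -30 + 6/F)
E(-42)*(-18 + 15) = (-30 + 6/(-42))*(-18 + 15) = (-30 + 6*(-1/42))*(-3) = (-30 - ⅐)*(-3) = -211/7*(-3) = 633/7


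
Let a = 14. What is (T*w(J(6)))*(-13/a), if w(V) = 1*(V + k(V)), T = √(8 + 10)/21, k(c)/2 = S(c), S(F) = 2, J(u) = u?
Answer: -65*√2/49 ≈ -1.8760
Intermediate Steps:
k(c) = 4 (k(c) = 2*2 = 4)
T = √2/7 (T = √18*(1/21) = (3*√2)*(1/21) = √2/7 ≈ 0.20203)
w(V) = 4 + V (w(V) = 1*(V + 4) = 1*(4 + V) = 4 + V)
(T*w(J(6)))*(-13/a) = ((√2/7)*(4 + 6))*(-13/14) = ((√2/7)*10)*(-13*1/14) = (10*√2/7)*(-13/14) = -65*√2/49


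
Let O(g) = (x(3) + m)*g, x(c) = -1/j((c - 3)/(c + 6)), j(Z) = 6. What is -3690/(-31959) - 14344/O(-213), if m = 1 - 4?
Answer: -101317998/4790299 ≈ -21.151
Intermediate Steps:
m = -3
x(c) = -1/6
O(g) = -19*g/6 (O(g) = (-1/6 - 3)*g = -19*g/6)
-3690/(-31959) - 14344/O(-213) = -3690/(-31959) - 14344/((-19/6*(-213))) = -3690*(-1/31959) - 14344/1349/2 = 410/3551 - 14344*2/1349 = 410/3551 - 28688/1349 = -101317998/4790299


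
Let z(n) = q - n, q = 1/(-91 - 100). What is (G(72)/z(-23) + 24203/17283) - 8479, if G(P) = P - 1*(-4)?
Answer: -53604810895/6325578 ≈ -8474.3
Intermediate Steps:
q = -1/191 (q = 1/(-191) = -1/191 ≈ -0.0052356)
G(P) = 4 + P (G(P) = P + 4 = 4 + P)
z(n) = -1/191 - n
(G(72)/z(-23) + 24203/17283) - 8479 = ((4 + 72)/(-1/191 - 1*(-23)) + 24203/17283) - 8479 = (76/(-1/191 + 23) + 24203*(1/17283)) - 8479 = (76/(4392/191) + 24203/17283) - 8479 = (76*(191/4392) + 24203/17283) - 8479 = (3629/1098 + 24203/17283) - 8479 = 29764967/6325578 - 8479 = -53604810895/6325578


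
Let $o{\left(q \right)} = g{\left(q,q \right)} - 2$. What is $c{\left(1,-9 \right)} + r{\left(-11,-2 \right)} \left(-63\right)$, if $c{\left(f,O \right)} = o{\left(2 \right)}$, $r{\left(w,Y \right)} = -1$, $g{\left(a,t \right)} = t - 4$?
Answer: $59$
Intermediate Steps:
$g{\left(a,t \right)} = -4 + t$ ($g{\left(a,t \right)} = t - 4 = -4 + t$)
$o{\left(q \right)} = -6 + q$ ($o{\left(q \right)} = \left(-4 + q\right) - 2 = -6 + q$)
$c{\left(f,O \right)} = -4$ ($c{\left(f,O \right)} = -6 + 2 = -4$)
$c{\left(1,-9 \right)} + r{\left(-11,-2 \right)} \left(-63\right) = -4 - -63 = -4 + 63 = 59$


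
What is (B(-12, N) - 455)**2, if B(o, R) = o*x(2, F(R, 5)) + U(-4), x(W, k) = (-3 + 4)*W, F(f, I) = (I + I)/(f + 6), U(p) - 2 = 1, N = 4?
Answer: 226576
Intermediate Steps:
U(p) = 3 (U(p) = 2 + 1 = 3)
F(f, I) = 2*I/(6 + f) (F(f, I) = (2*I)/(6 + f) = 2*I/(6 + f))
x(W, k) = W (x(W, k) = 1*W = W)
B(o, R) = 3 + 2*o (B(o, R) = o*2 + 3 = 2*o + 3 = 3 + 2*o)
(B(-12, N) - 455)**2 = ((3 + 2*(-12)) - 455)**2 = ((3 - 24) - 455)**2 = (-21 - 455)**2 = (-476)**2 = 226576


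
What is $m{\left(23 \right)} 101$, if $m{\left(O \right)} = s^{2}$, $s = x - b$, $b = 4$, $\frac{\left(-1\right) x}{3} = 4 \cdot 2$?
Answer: $79184$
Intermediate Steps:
$x = -24$ ($x = - 3 \cdot 4 \cdot 2 = \left(-3\right) 8 = -24$)
$s = -28$ ($s = -24 - 4 = -28$)
$m{\left(O \right)} = 784$ ($m{\left(O \right)} = \left(-28\right)^{2} = 784$)
$m{\left(23 \right)} 101 = 784 \cdot 101 = 79184$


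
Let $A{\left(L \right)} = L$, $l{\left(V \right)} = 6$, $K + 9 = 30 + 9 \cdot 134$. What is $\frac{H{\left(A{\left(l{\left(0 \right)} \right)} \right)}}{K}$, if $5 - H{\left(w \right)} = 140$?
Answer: $- \frac{45}{409} \approx -0.11002$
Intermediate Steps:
$K = 1227$ ($K = -9 + \left(30 + 9 \cdot 134\right) = -9 + \left(30 + 1206\right) = -9 + 1236 = 1227$)
$H{\left(w \right)} = -135$ ($H{\left(w \right)} = 5 - 140 = -135$)
$\frac{H{\left(A{\left(l{\left(0 \right)} \right)} \right)}}{K} = - \frac{135}{1227} = \left(-135\right) \frac{1}{1227} = - \frac{45}{409}$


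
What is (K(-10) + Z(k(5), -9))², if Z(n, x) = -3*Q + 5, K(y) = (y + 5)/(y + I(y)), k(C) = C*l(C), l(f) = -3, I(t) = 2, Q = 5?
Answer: 5625/64 ≈ 87.891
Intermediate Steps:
k(C) = -3*C (k(C) = C*(-3) = -3*C)
K(y) = (5 + y)/(2 + y) (K(y) = (y + 5)/(y + 2) = (5 + y)/(2 + y))
Z(n, x) = -10 (Z(n, x) = -3*5 + 5 = -15 + 5 = -10)
(K(-10) + Z(k(5), -9))² = ((5 - 10)/(2 - 10) - 10)² = (-5/(-8) - 10)² = (-⅛*(-5) - 10)² = (5/8 - 10)² = (-75/8)² = 5625/64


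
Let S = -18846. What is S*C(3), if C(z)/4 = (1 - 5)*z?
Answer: 904608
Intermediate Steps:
C(z) = -16*z (C(z) = 4*((1 - 5)*z) = 4*(-4*z) = -16*z)
S*C(3) = -(-301536)*3 = -18846*(-48) = 904608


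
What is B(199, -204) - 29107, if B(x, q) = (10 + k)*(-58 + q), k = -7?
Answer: -29893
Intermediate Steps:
B(x, q) = -174 + 3*q (B(x, q) = (10 - 7)*(-58 + q) = 3*(-58 + q) = -174 + 3*q)
B(199, -204) - 29107 = (-174 + 3*(-204)) - 29107 = (-174 - 612) - 29107 = -786 - 29107 = -29893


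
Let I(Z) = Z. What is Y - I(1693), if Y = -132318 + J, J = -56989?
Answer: -191000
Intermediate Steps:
Y = -189307 (Y = -132318 - 56989 = -189307)
Y - I(1693) = -189307 - 1*1693 = -189307 - 1693 = -191000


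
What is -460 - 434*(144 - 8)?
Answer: -59484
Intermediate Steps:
-460 - 434*(144 - 8) = -460 - 434*136 = -460 - 59024 = -59484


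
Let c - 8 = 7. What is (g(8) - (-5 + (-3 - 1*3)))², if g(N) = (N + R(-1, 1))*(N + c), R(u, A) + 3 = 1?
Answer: 22201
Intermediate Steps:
c = 15 (c = 8 + 7 = 15)
R(u, A) = -2 (R(u, A) = -3 + 1 = -2)
g(N) = (-2 + N)*(15 + N) (g(N) = (N - 2)*(N + 15) = (-2 + N)*(15 + N))
(g(8) - (-5 + (-3 - 1*3)))² = ((-30 + 8² + 13*8) - (-5 + (-3 - 1*3)))² = ((-30 + 64 + 104) - (-5 + (-3 - 3)))² = (138 - (-5 - 6))² = (138 - 1*(-11))² = (138 + 11)² = 149² = 22201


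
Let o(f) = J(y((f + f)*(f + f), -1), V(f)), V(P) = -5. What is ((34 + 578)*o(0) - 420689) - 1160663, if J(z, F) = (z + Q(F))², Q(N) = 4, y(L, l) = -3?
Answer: -1580740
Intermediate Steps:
J(z, F) = (4 + z)² (J(z, F) = (z + 4)² = (4 + z)²)
o(f) = 1 (o(f) = (4 - 3)² = 1² = 1)
((34 + 578)*o(0) - 420689) - 1160663 = ((34 + 578)*1 - 420689) - 1160663 = (612*1 - 420689) - 1160663 = (612 - 420689) - 1160663 = -420077 - 1160663 = -1580740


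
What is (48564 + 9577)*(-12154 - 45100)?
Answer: -3328804814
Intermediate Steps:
(48564 + 9577)*(-12154 - 45100) = 58141*(-57254) = -3328804814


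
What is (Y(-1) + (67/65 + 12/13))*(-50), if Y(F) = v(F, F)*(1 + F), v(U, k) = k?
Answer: -1270/13 ≈ -97.692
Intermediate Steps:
Y(F) = F*(1 + F)
(Y(-1) + (67/65 + 12/13))*(-50) = (-(1 - 1) + (67/65 + 12/13))*(-50) = (-1*0 + (67*(1/65) + 12*(1/13)))*(-50) = (0 + (67/65 + 12/13))*(-50) = (0 + 127/65)*(-50) = (127/65)*(-50) = -1270/13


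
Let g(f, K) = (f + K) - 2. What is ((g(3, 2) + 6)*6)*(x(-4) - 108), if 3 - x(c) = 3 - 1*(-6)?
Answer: -6156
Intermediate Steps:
x(c) = -6 (x(c) = 3 - (3 - 1*(-6)) = 3 - (3 + 6) = 3 - 1*9 = 3 - 9 = -6)
g(f, K) = -2 + K + f (g(f, K) = (K + f) - 2 = -2 + K + f)
((g(3, 2) + 6)*6)*(x(-4) - 108) = (((-2 + 2 + 3) + 6)*6)*(-6 - 108) = ((3 + 6)*6)*(-114) = (9*6)*(-114) = 54*(-114) = -6156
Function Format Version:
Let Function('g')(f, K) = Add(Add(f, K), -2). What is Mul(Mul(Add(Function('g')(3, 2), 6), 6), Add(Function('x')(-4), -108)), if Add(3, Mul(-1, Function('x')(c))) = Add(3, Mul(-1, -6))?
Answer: -6156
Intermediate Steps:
Function('x')(c) = -6 (Function('x')(c) = Add(3, Mul(-1, Add(3, Mul(-1, -6)))) = Add(3, Mul(-1, Add(3, 6))) = Add(3, Mul(-1, 9)) = Add(3, -9) = -6)
Function('g')(f, K) = Add(-2, K, f) (Function('g')(f, K) = Add(Add(K, f), -2) = Add(-2, K, f))
Mul(Mul(Add(Function('g')(3, 2), 6), 6), Add(Function('x')(-4), -108)) = Mul(Mul(Add(Add(-2, 2, 3), 6), 6), Add(-6, -108)) = Mul(Mul(Add(3, 6), 6), -114) = Mul(Mul(9, 6), -114) = Mul(54, -114) = -6156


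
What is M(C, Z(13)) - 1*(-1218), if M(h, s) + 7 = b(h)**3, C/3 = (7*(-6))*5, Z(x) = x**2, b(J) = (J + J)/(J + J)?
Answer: 1212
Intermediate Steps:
b(J) = 1 (b(J) = (2*J)/((2*J)) = (2*J)*(1/(2*J)) = 1)
C = -630 (C = 3*((7*(-6))*5) = 3*(-42*5) = 3*(-210) = -630)
M(h, s) = -6 (M(h, s) = -7 + 1**3 = -7 + 1 = -6)
M(C, Z(13)) - 1*(-1218) = -6 - 1*(-1218) = -6 + 1218 = 1212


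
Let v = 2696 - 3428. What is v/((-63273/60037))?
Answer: 14649028/21091 ≈ 694.56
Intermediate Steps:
v = -732
v/((-63273/60037)) = -732/((-63273/60037)) = -732/((-63273*1/60037)) = -732/(-63273/60037) = -732*(-60037/63273) = 14649028/21091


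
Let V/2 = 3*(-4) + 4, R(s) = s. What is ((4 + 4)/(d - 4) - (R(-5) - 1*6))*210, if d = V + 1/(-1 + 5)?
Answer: 175770/79 ≈ 2224.9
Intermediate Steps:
V = -16 (V = 2*(3*(-4) + 4) = 2*(-12 + 4) = 2*(-8) = -16)
d = -63/4 (d = -16 + 1/(-1 + 5) = -16 + 1/4 = -63/4 ≈ -15.750)
((4 + 4)/(d - 4) - (R(-5) - 1*6))*210 = ((4 + 4)/(-63/4 - 4) - (-5 - 1*6))*210 = (8/(-79/4) - (-5 - 6))*210 = (8*(-4/79) - 1*(-11))*210 = (-32/79 + 11)*210 = (837/79)*210 = 175770/79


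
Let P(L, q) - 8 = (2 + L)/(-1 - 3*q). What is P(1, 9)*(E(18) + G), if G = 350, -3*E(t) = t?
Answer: 19006/7 ≈ 2715.1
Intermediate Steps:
E(t) = -t/3
P(L, q) = 8 + (2 + L)/(-1 - 3*q)
P(1, 9)*(E(18) + G) = ((6 - 1*1 + 24*9)/(1 + 3*9))*(-⅓*18 + 350) = ((6 - 1 + 216)/(1 + 27))*(-6 + 350) = (221/28)*344 = 19006/7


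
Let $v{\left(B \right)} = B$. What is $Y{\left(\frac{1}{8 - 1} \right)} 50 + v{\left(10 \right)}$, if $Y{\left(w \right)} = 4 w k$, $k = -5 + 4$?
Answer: $- \frac{130}{7} \approx -18.571$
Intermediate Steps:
$k = -1$
$Y{\left(w \right)} = - 4 w$ ($Y{\left(w \right)} = 4 w \left(-1\right) = - 4 w$)
$Y{\left(\frac{1}{8 - 1} \right)} 50 + v{\left(10 \right)} = - \frac{4}{8 - 1} \cdot 50 + 10 = - \frac{4}{7} \cdot 50 + 10 = \left(-4\right) \frac{1}{7} \cdot 50 + 10 = \left(- \frac{4}{7}\right) 50 + 10 = - \frac{200}{7} + 10 = - \frac{130}{7}$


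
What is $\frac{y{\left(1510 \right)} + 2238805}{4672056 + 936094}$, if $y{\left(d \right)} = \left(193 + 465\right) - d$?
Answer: $\frac{2237953}{5608150} \approx 0.39905$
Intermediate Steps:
$y{\left(d \right)} = 658 - d$
$\frac{y{\left(1510 \right)} + 2238805}{4672056 + 936094} = \frac{\left(658 - 1510\right) + 2238805}{4672056 + 936094} = \frac{\left(658 - 1510\right) + 2238805}{5608150} = \left(-852 + 2238805\right) \frac{1}{5608150} = 2237953 \cdot \frac{1}{5608150} = \frac{2237953}{5608150}$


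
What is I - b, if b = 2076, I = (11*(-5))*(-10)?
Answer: -1526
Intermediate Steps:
I = 550 (I = -55*(-10) = 550)
I - b = 550 - 1*2076 = 550 - 2076 = -1526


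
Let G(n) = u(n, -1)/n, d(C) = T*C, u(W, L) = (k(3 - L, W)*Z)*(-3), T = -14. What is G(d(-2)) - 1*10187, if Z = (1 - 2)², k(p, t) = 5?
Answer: -285251/28 ≈ -10188.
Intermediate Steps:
Z = 1 (Z = (-1)² = 1)
u(W, L) = -15 (u(W, L) = (5*1)*(-3) = 5*(-3) = -15)
d(C) = -14*C
G(n) = -15/n
G(d(-2)) - 1*10187 = -15/((-14*(-2))) - 1*10187 = -15/28 - 10187 = -285251/28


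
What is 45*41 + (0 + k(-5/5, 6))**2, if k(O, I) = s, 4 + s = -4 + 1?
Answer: 1894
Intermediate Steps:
s = -7 (s = -4 + (-4 + 1) = -4 - 3 = -7)
k(O, I) = -7
45*41 + (0 + k(-5/5, 6))**2 = 45*41 + (0 - 7)**2 = 1845 + (-7)**2 = 1845 + 49 = 1894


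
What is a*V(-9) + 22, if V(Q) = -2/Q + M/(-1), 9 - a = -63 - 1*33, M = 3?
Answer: -809/3 ≈ -269.67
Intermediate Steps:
a = 105 (a = 9 - (-63 - 1*33) = 9 - (-63 - 33) = 9 - 1*(-96) = 9 + 96 = 105)
V(Q) = -3 - 2/Q (V(Q) = -2/Q + 3/(-1) = -2/Q + 3*(-1) = -2/Q - 3 = -3 - 2/Q)
a*V(-9) + 22 = 105*(-3 - 2/(-9)) + 22 = 105*(-3 - 2*(-⅑)) + 22 = 105*(-3 + 2/9) + 22 = 105*(-25/9) + 22 = -875/3 + 22 = -809/3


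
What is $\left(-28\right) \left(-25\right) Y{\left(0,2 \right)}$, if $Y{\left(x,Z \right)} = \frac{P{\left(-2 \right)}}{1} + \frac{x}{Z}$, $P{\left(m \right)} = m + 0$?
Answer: $-1400$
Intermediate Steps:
$P{\left(m \right)} = m$
$Y{\left(x,Z \right)} = -2 + \frac{x}{Z}$ ($Y{\left(x,Z \right)} = - \frac{2}{1} + \frac{x}{Z} = \left(-2\right) 1 + \frac{x}{Z} = -2 + \frac{x}{Z}$)
$\left(-28\right) \left(-25\right) Y{\left(0,2 \right)} = \left(-28\right) \left(-25\right) \left(-2 + \frac{0}{2}\right) = 700 \left(-2 + 0 \cdot \frac{1}{2}\right) = 700 \left(-2 + 0\right) = 700 \left(-2\right) = -1400$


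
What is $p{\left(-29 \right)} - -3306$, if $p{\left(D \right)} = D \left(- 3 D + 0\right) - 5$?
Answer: $778$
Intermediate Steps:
$p{\left(D \right)} = -5 - 3 D^{2}$ ($p{\left(D \right)} = D \left(- 3 D\right) - 5 = - 3 D^{2} - 5 = -5 - 3 D^{2}$)
$p{\left(-29 \right)} - -3306 = \left(-5 - 3 \left(-29\right)^{2}\right) - -3306 = \left(-5 - 2523\right) + 3306 = -2528 + 3306 = 778$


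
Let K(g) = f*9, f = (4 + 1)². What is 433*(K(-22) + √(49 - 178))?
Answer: 97425 + 433*I*√129 ≈ 97425.0 + 4917.9*I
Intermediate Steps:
f = 25 (f = 5² = 25)
K(g) = 225 (K(g) = 25*9 = 225)
433*(K(-22) + √(49 - 178)) = 433*(225 + √(49 - 178)) = 433*(225 + √(-129)) = 433*(225 + I*√129) = 97425 + 433*I*√129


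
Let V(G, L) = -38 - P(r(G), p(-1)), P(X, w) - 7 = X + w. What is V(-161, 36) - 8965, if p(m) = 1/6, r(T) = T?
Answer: -53095/6 ≈ -8849.2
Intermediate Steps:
p(m) = ⅙
P(X, w) = 7 + X + w (P(X, w) = 7 + (X + w) = 7 + X + w)
V(G, L) = -271/6 - G (V(G, L) = -38 - (7 + G + ⅙) = -38 - (43/6 + G) = -38 + (-43/6 - G) = -271/6 - G)
V(-161, 36) - 8965 = (-271/6 - 1*(-161)) - 8965 = (-271/6 + 161) - 8965 = 695/6 - 8965 = -53095/6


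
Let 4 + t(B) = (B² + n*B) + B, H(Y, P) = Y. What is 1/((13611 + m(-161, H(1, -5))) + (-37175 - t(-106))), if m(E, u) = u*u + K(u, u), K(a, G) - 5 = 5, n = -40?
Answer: -1/38919 ≈ -2.5694e-5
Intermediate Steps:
K(a, G) = 10 (K(a, G) = 5 + 5 = 10)
m(E, u) = 10 + u² (m(E, u) = u*u + 10 = u² + 10 = 10 + u²)
t(B) = -4 + B² - 39*B (t(B) = -4 + ((B² - 40*B) + B) = -4 + (B² - 39*B) = -4 + B² - 39*B)
1/((13611 + m(-161, H(1, -5))) + (-37175 - t(-106))) = 1/((13611 + (10 + 1²)) + (-37175 - (-4 + (-106)² - 39*(-106)))) = 1/((13611 + (10 + 1)) + (-37175 - (-4 + 11236 + 4134))) = 1/((13611 + 11) + (-37175 - 1*15366)) = 1/(13622 + (-37175 - 15366)) = 1/(13622 - 52541) = 1/(-38919) = -1/38919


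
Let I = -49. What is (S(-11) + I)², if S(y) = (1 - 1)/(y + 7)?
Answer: 2401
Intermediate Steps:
S(y) = 0 (S(y) = 0/(7 + y) = 0)
(S(-11) + I)² = (0 - 49)² = (-49)² = 2401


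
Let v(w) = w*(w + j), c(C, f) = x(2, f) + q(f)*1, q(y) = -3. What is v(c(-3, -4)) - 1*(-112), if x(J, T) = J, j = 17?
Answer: 96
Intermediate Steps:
c(C, f) = -1 (c(C, f) = 2 - 3*1 = 2 - 3 = -1)
v(w) = w*(17 + w) (v(w) = w*(w + 17) = w*(17 + w))
v(c(-3, -4)) - 1*(-112) = -(17 - 1) - 1*(-112) = -1*16 + 112 = -16 + 112 = 96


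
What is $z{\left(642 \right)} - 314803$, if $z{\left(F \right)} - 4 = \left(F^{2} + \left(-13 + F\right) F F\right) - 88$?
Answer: $259348433$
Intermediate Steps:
$z{\left(F \right)} = -84 + F^{2} + F^{2} \left(-13 + F\right)$ ($z{\left(F \right)} = 4 - \left(88 - F^{2} - \left(-13 + F\right) F F\right) = 4 - \left(88 - F^{2} - F \left(-13 + F\right) F\right) = 4 - \left(88 - F^{2} - F^{2} \left(-13 + F\right)\right) = 4 + \left(-88 + F^{2} + F^{2} \left(-13 + F\right)\right) = -84 + F^{2} + F^{2} \left(-13 + F\right)$)
$z{\left(642 \right)} - 314803 = \left(-84 + 642^{3} - 12 \cdot 642^{2}\right) - 314803 = \left(-84 + 264609288 - 4945968\right) - 314803 = 259663236 - 314803 = 259348433$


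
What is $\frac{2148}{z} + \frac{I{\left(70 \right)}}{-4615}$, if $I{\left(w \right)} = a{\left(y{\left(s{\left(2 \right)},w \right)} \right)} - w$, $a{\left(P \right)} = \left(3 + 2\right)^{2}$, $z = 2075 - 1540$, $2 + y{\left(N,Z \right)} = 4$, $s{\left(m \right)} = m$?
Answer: $\frac{1987419}{493805} \approx 4.0247$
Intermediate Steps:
$y{\left(N,Z \right)} = 2$ ($y{\left(N,Z \right)} = -2 + 4 = 2$)
$z = 535$
$a{\left(P \right)} = 25$ ($a{\left(P \right)} = 5^{2} = 25$)
$I{\left(w \right)} = 25 - w$
$\frac{2148}{z} + \frac{I{\left(70 \right)}}{-4615} = \frac{2148}{535} + \frac{25 - 70}{-4615} = 2148 \cdot \frac{1}{535} + \left(25 - 70\right) \left(- \frac{1}{4615}\right) = \frac{2148}{535} - - \frac{9}{923} = \frac{2148}{535} + \frac{9}{923} = \frac{1987419}{493805}$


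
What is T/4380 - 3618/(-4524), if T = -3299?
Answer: 76847/1651260 ≈ 0.046538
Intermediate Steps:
T/4380 - 3618/(-4524) = -3299/4380 - 3618/(-4524) = -3299*1/4380 - 3618*(-1/4524) = -3299/4380 + 603/754 = 76847/1651260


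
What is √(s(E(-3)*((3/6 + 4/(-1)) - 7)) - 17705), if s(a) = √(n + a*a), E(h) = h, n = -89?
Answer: √(-70820 + 2*√3613)/2 ≈ 132.95*I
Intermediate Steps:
s(a) = √(-89 + a²) (s(a) = √(-89 + a*a) = √(-89 + a²))
√(s(E(-3)*((3/6 + 4/(-1)) - 7)) - 17705) = √(√(-89 + (-3*((3/6 + 4/(-1)) - 7))²) - 17705) = √(√(-89 + (-3*((3*(⅙) + 4*(-1)) - 7))²) - 17705) = √(√(-89 + (-3*((½ - 4) - 7))²) - 17705) = √(√(-89 + (-3*(-7/2 - 7))²) - 17705) = √(√(-89 + (-3*(-21/2))²) - 17705) = √(√(-89 + (63/2)²) - 17705) = √(√(-89 + 3969/4) - 17705) = √(√(3613/4) - 17705) = √(√3613/2 - 17705) = √(-17705 + √3613/2)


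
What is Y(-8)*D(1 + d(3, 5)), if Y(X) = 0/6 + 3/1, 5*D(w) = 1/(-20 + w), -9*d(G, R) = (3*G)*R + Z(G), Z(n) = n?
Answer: -9/365 ≈ -0.024658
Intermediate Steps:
d(G, R) = -G/9 - G*R/3 (d(G, R) = -((3*G)*R + G)/9 = -(3*G*R + G)/9 = -(G + 3*G*R)/9 = -G/9 - G*R/3)
D(w) = 1/(5*(-20 + w))
Y(X) = 3 (Y(X) = 0*(⅙) + 3*1 = 0 + 3 = 3)
Y(-8)*D(1 + d(3, 5)) = 3*(1/(5*(-20 + (1 + (⅑)*3*(-1 - 3*5))))) = 3*(1/(5*(-20 + (1 + (⅑)*3*(-1 - 15))))) = 3*(1/(5*(-20 + (1 + (⅑)*3*(-16))))) = 3*(1/(5*(-20 + (1 - 16/3)))) = 3*(1/(5*(-20 - 13/3))) = 3*(1/(5*(-73/3))) = 3*((⅕)*(-3/73)) = 3*(-3/365) = -9/365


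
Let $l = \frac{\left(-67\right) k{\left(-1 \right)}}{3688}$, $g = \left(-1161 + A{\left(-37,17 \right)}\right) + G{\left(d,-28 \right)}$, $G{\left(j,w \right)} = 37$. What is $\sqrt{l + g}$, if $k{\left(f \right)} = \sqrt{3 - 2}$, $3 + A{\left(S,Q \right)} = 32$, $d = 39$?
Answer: $\frac{i \sqrt{3723429694}}{1844} \approx 33.091 i$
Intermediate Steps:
$A{\left(S,Q \right)} = 29$ ($A{\left(S,Q \right)} = -3 + 32 = 29$)
$k{\left(f \right)} = 1$ ($k{\left(f \right)} = \sqrt{1} = 1$)
$g = -1095$ ($g = \left(-1161 + 29\right) + 37 = -1132 + 37 = -1095$)
$l = - \frac{67}{3688}$ ($l = \frac{\left(-67\right) 1}{3688} = \left(-67\right) \frac{1}{3688} = - \frac{67}{3688} \approx -0.018167$)
$\sqrt{l + g} = \sqrt{- \frac{67}{3688} - 1095} = \sqrt{- \frac{4038427}{3688}} = \frac{i \sqrt{3723429694}}{1844}$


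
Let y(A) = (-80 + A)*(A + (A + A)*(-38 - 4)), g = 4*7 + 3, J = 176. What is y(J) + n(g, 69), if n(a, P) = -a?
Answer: -1402399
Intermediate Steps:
g = 31 (g = 28 + 3 = 31)
y(A) = -83*A*(-80 + A) (y(A) = (-80 + A)*(A + (2*A)*(-42)) = (-80 + A)*(A - 84*A) = (-80 + A)*(-83*A) = -83*A*(-80 + A))
y(J) + n(g, 69) = 83*176*(80 - 1*176) - 1*31 = 83*176*(80 - 176) - 31 = 83*176*(-96) - 31 = -1402368 - 31 = -1402399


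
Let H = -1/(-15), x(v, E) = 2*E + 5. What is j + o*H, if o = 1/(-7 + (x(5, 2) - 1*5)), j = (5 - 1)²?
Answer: 719/45 ≈ 15.978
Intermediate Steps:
x(v, E) = 5 + 2*E
j = 16 (j = 4² = 16)
H = 1/15 (H = -1*(-1/15) = 1/15 ≈ 0.066667)
o = -⅓ (o = 1/(-7 + ((5 + 2*2) - 1*5)) = 1/(-7 + ((5 + 4) - 5)) = 1/(-7 + (9 - 5)) = 1/(-7 + 4) = 1/(-3) = -⅓ ≈ -0.33333)
j + o*H = 16 - ⅓*1/15 = 16 - 1/45 = 719/45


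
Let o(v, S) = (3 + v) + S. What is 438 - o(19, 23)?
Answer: 393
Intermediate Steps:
o(v, S) = 3 + S + v
438 - o(19, 23) = 438 - (3 + 23 + 19) = 438 - 1*45 = 438 - 45 = 393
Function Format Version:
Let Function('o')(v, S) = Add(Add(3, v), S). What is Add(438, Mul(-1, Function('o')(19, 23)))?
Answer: 393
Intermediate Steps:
Function('o')(v, S) = Add(3, S, v)
Add(438, Mul(-1, Function('o')(19, 23))) = Add(438, Mul(-1, Add(3, 23, 19))) = Add(438, Mul(-1, 45)) = Add(438, -45) = 393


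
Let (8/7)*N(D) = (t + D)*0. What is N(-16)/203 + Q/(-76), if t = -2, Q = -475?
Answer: 25/4 ≈ 6.2500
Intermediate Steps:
N(D) = 0 (N(D) = 7*((-2 + D)*0)/8 = (7/8)*0 = 0)
N(-16)/203 + Q/(-76) = 0/203 - 475/(-76) = 0*(1/203) - 475*(-1/76) = 0 + 25/4 = 25/4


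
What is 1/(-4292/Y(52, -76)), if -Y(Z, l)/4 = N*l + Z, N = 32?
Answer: -2380/1073 ≈ -2.2181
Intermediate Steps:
Y(Z, l) = -128*l - 4*Z (Y(Z, l) = -4*(32*l + Z) = -4*(Z + 32*l) = -128*l - 4*Z)
1/(-4292/Y(52, -76)) = 1/(-4292/(-128*(-76) - 4*52)) = 1/(-4292/(9728 - 208)) = 1/(-4292/9520) = 1/(-4292*1/9520) = 1/(-1073/2380) = -2380/1073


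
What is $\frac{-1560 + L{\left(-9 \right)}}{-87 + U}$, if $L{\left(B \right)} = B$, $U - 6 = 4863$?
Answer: $- \frac{523}{1594} \approx -0.32811$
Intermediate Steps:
$U = 4869$ ($U = 6 + 4863 = 4869$)
$\frac{-1560 + L{\left(-9 \right)}}{-87 + U} = \frac{-1560 - 9}{-87 + 4869} = - \frac{1569}{4782} = \left(-1569\right) \frac{1}{4782} = - \frac{523}{1594}$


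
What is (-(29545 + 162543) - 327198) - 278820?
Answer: -798106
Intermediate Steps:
(-(29545 + 162543) - 327198) - 278820 = (-1*192088 - 327198) - 278820 = (-192088 - 327198) - 278820 = -519286 - 278820 = -798106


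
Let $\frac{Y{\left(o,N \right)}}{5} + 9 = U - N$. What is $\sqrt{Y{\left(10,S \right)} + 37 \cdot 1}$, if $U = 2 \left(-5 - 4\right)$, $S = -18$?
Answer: $2 i \sqrt{2} \approx 2.8284 i$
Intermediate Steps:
$U = -18$ ($U = 2 \left(-5 - 4\right) = 2 \left(-9\right) = -18$)
$Y{\left(o,N \right)} = -135 - 5 N$ ($Y{\left(o,N \right)} = -45 + 5 \left(-18 - N\right) = -45 - \left(90 + 5 N\right) = -135 - 5 N$)
$\sqrt{Y{\left(10,S \right)} + 37 \cdot 1} = \sqrt{\left(-135 - -90\right) + 37 \cdot 1} = \sqrt{\left(-135 + 90\right) + 37} = \sqrt{-45 + 37} = \sqrt{-8} = 2 i \sqrt{2}$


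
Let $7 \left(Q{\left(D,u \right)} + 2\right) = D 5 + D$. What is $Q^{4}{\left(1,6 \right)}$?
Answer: $\frac{4096}{2401} \approx 1.706$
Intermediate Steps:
$Q{\left(D,u \right)} = -2 + \frac{6 D}{7}$ ($Q{\left(D,u \right)} = -2 + \frac{D 5 + D}{7} = -2 + \frac{5 D + D}{7} = -2 + \frac{6 D}{7}$)
$Q^{4}{\left(1,6 \right)} = \left(-2 + \frac{6}{7} \cdot 1\right)^{4} = \left(-2 + \frac{6}{7}\right)^{4} = \left(- \frac{8}{7}\right)^{4} = \frac{4096}{2401}$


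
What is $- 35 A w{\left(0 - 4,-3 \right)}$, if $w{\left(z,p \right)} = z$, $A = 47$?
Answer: $6580$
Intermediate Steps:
$- 35 A w{\left(0 - 4,-3 \right)} = \left(-35\right) 47 \left(0 - 4\right) = - 1645 \left(0 - 4\right) = \left(-1645\right) \left(-4\right) = 6580$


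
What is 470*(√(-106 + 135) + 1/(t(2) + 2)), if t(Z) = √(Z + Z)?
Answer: 235/2 + 470*√29 ≈ 2648.5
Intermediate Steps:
t(Z) = √2*√Z (t(Z) = √(2*Z) = √2*√Z)
470*(√(-106 + 135) + 1/(t(2) + 2)) = 470*(√(-106 + 135) + 1/(√2*√2 + 2)) = 470*(√29 + 1/(2 + 2)) = 470*(√29 + 1/4) = 470*(√29 + ¼) = 470*(¼ + √29) = 235/2 + 470*√29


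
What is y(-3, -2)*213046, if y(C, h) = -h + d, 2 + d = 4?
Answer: 852184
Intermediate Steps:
d = 2 (d = -2 + 4 = 2)
y(C, h) = 2 - h (y(C, h) = -h + 2 = 2 - h)
y(-3, -2)*213046 = (2 - 1*(-2))*213046 = (2 + 2)*213046 = 4*213046 = 852184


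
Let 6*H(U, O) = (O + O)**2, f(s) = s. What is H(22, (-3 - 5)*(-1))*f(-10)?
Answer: -1280/3 ≈ -426.67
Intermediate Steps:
H(U, O) = 2*O**2/3 (H(U, O) = (O + O)**2/6 = (2*O)**2/6 = (4*O**2)/6 = 2*O**2/3)
H(22, (-3 - 5)*(-1))*f(-10) = (2*((-3 - 5)*(-1))**2/3)*(-10) = (2*(-8*(-1))**2/3)*(-10) = ((2/3)*8**2)*(-10) = ((2/3)*64)*(-10) = (128/3)*(-10) = -1280/3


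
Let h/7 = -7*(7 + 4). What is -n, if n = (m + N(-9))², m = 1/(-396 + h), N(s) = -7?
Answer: -42850116/874225 ≈ -49.015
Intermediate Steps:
h = -539 (h = 7*(-7*(7 + 4)) = 7*(-7*11) = 7*(-77) = -539)
m = -1/935 (m = 1/(-396 - 539) = 1/(-935) = -1/935 ≈ -0.0010695)
n = 42850116/874225 (n = (-1/935 - 7)² = (-6546/935)² = 42850116/874225 ≈ 49.015)
-n = -1*42850116/874225 = -42850116/874225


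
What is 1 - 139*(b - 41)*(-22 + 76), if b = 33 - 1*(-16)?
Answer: -60047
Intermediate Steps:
b = 49 (b = 33 + 16 = 49)
1 - 139*(b - 41)*(-22 + 76) = 1 - 139*(49 - 41)*(-22 + 76) = 1 - 1112*54 = 1 - 139*432 = 1 - 60048 = -60047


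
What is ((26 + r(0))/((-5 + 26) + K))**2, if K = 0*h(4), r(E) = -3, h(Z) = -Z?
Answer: 529/441 ≈ 1.1995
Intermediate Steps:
K = 0 (K = 0*(-1*4) = 0*(-4) = 0)
((26 + r(0))/((-5 + 26) + K))**2 = ((26 - 3)/((-5 + 26) + 0))**2 = (23/(21 + 0))**2 = (23/21)**2 = 529/441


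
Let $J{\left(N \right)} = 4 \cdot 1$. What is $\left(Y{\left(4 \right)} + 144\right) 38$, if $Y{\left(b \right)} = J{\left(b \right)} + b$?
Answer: $5776$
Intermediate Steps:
$J{\left(N \right)} = 4$
$Y{\left(b \right)} = 4 + b$
$\left(Y{\left(4 \right)} + 144\right) 38 = \left(\left(4 + 4\right) + 144\right) 38 = \left(8 + 144\right) 38 = 152 \cdot 38 = 5776$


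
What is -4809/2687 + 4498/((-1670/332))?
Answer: -2010312431/2243645 ≈ -896.00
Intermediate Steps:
-4809/2687 + 4498/((-1670/332)) = -4809*1/2687 + 4498/((-1670*1/332)) = -4809/2687 + 4498/(-835/166) = -4809/2687 + 4498*(-166/835) = -4809/2687 - 746668/835 = -2010312431/2243645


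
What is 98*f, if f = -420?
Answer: -41160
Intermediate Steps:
98*f = 98*(-420) = -41160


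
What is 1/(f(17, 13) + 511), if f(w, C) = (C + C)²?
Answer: 1/1187 ≈ 0.00084246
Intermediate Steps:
f(w, C) = 4*C² (f(w, C) = (2*C)² = 4*C²)
1/(f(17, 13) + 511) = 1/(4*13² + 511) = 1/(4*169 + 511) = 1/(676 + 511) = 1/1187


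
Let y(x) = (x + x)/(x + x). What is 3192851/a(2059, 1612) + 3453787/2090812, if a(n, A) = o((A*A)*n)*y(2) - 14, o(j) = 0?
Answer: -3337801415997/14635684 ≈ -2.2806e+5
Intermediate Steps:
y(x) = 1 (y(x) = (2*x)/((2*x)) = (2*x)*(1/(2*x)) = 1)
a(n, A) = -14 (a(n, A) = 0*1 - 14 = 0 - 14 = -14)
3192851/a(2059, 1612) + 3453787/2090812 = 3192851/(-14) + 3453787/2090812 = 3192851*(-1/14) + 3453787*(1/2090812) = -3192851/14 + 3453787/2090812 = -3337801415997/14635684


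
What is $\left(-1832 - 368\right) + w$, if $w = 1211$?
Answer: $-989$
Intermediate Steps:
$\left(-1832 - 368\right) + w = \left(-1832 - 368\right) + 1211 = -2200 + 1211 = -989$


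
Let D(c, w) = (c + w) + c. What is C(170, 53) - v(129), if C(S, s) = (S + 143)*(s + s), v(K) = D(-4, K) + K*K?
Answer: 16416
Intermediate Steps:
D(c, w) = w + 2*c
v(K) = -8 + K + K² (v(K) = (K + 2*(-4)) + K*K = (K - 8) + K² = (-8 + K) + K² = -8 + K + K²)
C(S, s) = 2*s*(143 + S) (C(S, s) = (143 + S)*(2*s) = 2*s*(143 + S))
C(170, 53) - v(129) = 2*53*(143 + 170) - (-8 + 129 + 129²) = 2*53*313 - (-8 + 129 + 16641) = 33178 - 1*16762 = 33178 - 16762 = 16416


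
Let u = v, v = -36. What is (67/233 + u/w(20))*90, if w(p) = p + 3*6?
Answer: -262890/4427 ≈ -59.383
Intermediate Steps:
w(p) = 18 + p (w(p) = p + 18 = 18 + p)
u = -36
(67/233 + u/w(20))*90 = (67/233 - 36/(18 + 20))*90 = (67*(1/233) - 36/38)*90 = (67/233 - 36*1/38)*90 = (67/233 - 18/19)*90 = -2921/4427*90 = -262890/4427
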